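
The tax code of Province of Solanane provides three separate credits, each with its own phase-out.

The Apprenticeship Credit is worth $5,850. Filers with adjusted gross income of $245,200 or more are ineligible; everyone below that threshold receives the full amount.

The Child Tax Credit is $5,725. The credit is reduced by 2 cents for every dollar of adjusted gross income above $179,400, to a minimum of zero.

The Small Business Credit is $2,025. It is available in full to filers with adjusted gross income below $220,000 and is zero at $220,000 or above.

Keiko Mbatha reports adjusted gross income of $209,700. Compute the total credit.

Apprenticeship Credit: $209,700 is below the $245,200 cutoff, so the full $5,850 applies.
Child Tax Credit: 2% of the $30,300 excess over $179,400 is $606; credit = $5,725 − $606 = $5,119.
Small Business Credit: $209,700 is below the $220,000 cutoff, so the full $2,025 applies.
Total: $5,850 + $5,119 + $2,025 = $12,994.

$12,994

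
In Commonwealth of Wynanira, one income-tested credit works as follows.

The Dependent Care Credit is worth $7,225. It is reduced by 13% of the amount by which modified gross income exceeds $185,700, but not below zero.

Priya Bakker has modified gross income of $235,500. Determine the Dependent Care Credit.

$751

Dependent Care Credit: 13% of the $49,800 excess over $185,700 is $6,474; credit = $7,225 − $6,474 = $751.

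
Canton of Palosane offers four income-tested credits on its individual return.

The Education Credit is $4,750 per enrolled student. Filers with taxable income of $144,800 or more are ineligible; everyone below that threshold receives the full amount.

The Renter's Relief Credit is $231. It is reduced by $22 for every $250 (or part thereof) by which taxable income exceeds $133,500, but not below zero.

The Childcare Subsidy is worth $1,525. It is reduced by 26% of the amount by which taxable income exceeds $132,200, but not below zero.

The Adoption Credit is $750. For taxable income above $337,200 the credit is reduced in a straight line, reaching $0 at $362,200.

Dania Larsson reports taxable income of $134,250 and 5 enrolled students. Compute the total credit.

Education Credit: base = 5 × $4,750 = $23,750. $134,250 is below the $144,800 cutoff, so the full $23,750 applies.
Renter's Relief Credit: income exceeds $133,500 by $750, which is 3 full-or-partial $250 increments; reduction = 3 × $22 = $66, leaving $165.
Childcare Subsidy: 26% of the $2,050 excess over $132,200 is $533; credit = $1,525 − $533 = $992.
Adoption Credit: $134,250 is at or below the $337,200 threshold, so the full $750 applies.
Total: $23,750 + $165 + $992 + $750 = $25,657.

$25,657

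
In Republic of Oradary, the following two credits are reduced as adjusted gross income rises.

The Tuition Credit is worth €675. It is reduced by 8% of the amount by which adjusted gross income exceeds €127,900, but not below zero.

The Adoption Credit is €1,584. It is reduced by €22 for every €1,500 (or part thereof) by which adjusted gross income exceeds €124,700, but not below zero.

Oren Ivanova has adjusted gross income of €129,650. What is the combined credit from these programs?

€2,031

Tuition Credit: 8% of the €1,750 excess over €127,900 is €140; credit = €675 − €140 = €535.
Adoption Credit: income exceeds €124,700 by €4,950, which is 4 full-or-partial €1,500 increments; reduction = 4 × €22 = €88, leaving €1,496.
Total: €535 + €1,496 = €2,031.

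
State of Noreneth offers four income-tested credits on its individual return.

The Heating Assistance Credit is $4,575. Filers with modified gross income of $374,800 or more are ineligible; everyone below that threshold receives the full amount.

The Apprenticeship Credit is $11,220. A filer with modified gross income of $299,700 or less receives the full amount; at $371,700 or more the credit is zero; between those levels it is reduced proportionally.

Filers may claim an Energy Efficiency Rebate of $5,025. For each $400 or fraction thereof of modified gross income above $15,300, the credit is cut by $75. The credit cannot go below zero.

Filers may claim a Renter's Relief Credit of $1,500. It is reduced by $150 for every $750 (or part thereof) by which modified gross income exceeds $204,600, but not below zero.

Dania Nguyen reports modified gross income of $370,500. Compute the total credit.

Heating Assistance Credit: $370,500 is below the $374,800 cutoff, so the full $4,575 applies.
Apprenticeship Credit: $370,500 is $70,800 into a $72,000 phase-out range, leaving 1,200/72,000 of the credit: $11,220 × 1,200/72,000 = $187.
Energy Efficiency Rebate: income exceeds $15,300 by $355,200 → 888 increments × $75 = $66,600 ≥ base, so the credit is $0.
Renter's Relief Credit: income exceeds $204,600 by $165,900 → 222 increments × $150 = $33,300 ≥ base, so the credit is $0.
Total: $4,575 + $187 + $0 + $0 = $4,762.

$4,762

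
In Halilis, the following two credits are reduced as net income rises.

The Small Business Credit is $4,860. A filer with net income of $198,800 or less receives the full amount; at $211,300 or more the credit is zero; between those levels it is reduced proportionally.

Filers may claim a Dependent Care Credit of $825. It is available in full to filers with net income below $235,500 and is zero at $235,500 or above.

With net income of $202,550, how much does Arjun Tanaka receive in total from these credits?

$4,227

Small Business Credit: $202,550 is $3,750 into a $12,500 phase-out range, leaving 8,750/12,500 of the credit: $4,860 × 8,750/12,500 = $3,402.
Dependent Care Credit: $202,550 is below the $235,500 cutoff, so the full $825 applies.
Total: $3,402 + $825 = $4,227.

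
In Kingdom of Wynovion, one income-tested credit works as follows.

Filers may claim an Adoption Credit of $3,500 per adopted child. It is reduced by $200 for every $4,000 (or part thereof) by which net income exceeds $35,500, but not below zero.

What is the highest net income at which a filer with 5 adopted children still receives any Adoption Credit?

Full credit = 5 × $3,500 = $17,500.
After 87 increments the reduction is 87 × $200 = $17,400, leaving $100; one more increment wipes it out. Increment 87 ends at excess 87 × $4,000 = $348,000, so the highest qualifying income is $35,500 + $348,000 = $383,500.

$383,500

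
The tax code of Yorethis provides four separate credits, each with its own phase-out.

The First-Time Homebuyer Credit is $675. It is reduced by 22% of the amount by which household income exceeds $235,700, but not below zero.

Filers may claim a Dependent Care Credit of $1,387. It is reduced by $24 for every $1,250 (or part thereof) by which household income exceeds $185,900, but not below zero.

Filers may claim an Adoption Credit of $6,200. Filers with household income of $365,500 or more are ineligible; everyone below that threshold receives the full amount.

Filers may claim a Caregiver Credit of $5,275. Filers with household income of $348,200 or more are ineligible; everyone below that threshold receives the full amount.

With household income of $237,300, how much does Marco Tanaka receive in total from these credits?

$12,177

First-Time Homebuyer Credit: 22% of the $1,600 excess over $235,700 is $352; credit = $675 − $352 = $323.
Dependent Care Credit: income exceeds $185,900 by $51,400, which is 42 full-or-partial $1,250 increments; reduction = 42 × $24 = $1,008, leaving $379.
Adoption Credit: $237,300 is below the $365,500 cutoff, so the full $6,200 applies.
Caregiver Credit: $237,300 is below the $348,200 cutoff, so the full $5,275 applies.
Total: $323 + $379 + $6,200 + $5,275 = $12,177.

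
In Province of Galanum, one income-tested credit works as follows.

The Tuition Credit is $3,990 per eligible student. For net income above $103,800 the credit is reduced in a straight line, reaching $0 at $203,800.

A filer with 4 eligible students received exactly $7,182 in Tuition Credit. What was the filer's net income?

Full credit = 4 × $3,990 = $15,960.
$7,182 is 7,182/15,960 of the full $15,960, so 8,778/15,960 of the $100,000 range has been used: income = $103,800 + $100,000 × 8,778/15,960 = $158,800.

$158,800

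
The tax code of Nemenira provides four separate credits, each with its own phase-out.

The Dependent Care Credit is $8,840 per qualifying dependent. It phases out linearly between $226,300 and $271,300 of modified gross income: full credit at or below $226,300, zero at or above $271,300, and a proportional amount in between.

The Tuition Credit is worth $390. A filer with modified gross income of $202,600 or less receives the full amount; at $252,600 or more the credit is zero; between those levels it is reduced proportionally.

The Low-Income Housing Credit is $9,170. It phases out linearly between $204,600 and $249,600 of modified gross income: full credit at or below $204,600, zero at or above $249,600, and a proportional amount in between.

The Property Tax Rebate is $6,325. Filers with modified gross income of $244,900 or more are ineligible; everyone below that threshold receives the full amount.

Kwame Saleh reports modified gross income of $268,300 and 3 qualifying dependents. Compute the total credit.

$1,768

Dependent Care Credit: base = 3 × $8,840 = $26,520. $268,300 is $42,000 into a $45,000 phase-out range, leaving 3,000/45,000 of the credit: $26,520 × 3,000/45,000 = $1,768.
Tuition Credit: $268,300 is at or above $252,600, so the credit is $0.
Low-Income Housing Credit: $268,300 is at or above $249,600, so the credit is $0.
Property Tax Rebate: $268,300 meets or exceeds the $244,900 cutoff, so the credit is $0.
Total: $1,768 + $0 + $0 + $0 = $1,768.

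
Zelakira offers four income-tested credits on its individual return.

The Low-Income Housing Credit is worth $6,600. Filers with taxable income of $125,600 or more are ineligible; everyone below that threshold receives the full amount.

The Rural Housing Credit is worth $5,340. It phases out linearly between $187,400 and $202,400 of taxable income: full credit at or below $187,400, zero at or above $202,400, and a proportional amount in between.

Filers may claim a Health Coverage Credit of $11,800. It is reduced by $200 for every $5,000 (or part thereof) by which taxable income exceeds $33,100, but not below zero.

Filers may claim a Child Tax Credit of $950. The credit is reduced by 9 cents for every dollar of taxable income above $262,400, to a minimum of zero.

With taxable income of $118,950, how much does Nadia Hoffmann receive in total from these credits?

$21,090

Low-Income Housing Credit: $118,950 is below the $125,600 cutoff, so the full $6,600 applies.
Rural Housing Credit: $118,950 is at or below the $187,400 threshold, so the full $5,340 applies.
Health Coverage Credit: income exceeds $33,100 by $85,850, which is 18 full-or-partial $5,000 increments; reduction = 18 × $200 = $3,600, leaving $8,200.
Child Tax Credit: $118,950 is at or below the $262,400 threshold, so the full $950 applies.
Total: $6,600 + $5,340 + $8,200 + $950 = $21,090.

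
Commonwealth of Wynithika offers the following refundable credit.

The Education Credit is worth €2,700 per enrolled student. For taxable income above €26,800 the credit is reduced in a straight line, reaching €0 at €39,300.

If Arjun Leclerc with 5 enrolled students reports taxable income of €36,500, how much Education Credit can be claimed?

Education Credit: base = 5 × €2,700 = €13,500. €36,500 is €9,700 into a €12,500 phase-out range, leaving 2,800/12,500 of the credit: €13,500 × 2,800/12,500 = €3,024.

€3,024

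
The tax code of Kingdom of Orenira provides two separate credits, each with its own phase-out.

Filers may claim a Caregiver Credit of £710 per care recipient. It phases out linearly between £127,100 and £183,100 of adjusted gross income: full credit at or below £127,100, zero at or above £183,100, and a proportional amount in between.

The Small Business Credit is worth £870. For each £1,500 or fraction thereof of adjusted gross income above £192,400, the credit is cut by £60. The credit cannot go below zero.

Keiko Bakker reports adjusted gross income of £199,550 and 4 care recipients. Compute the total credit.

Caregiver Credit: base = 4 × £710 = £2,840. £199,550 is at or above £183,100, so the credit is £0.
Small Business Credit: income exceeds £192,400 by £7,150, which is 5 full-or-partial £1,500 increments; reduction = 5 × £60 = £300, leaving £570.
Total: £0 + £570 = £570.

£570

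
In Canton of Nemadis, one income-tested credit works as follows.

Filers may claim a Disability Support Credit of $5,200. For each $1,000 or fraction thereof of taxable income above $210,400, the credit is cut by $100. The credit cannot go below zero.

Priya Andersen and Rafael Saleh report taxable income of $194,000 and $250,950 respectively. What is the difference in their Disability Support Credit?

$4,100

Priya ($194,000): Disability Support Credit: $194,000 is at or below the $210,400 threshold, so the full $5,200 applies.
Rafael ($250,950): Disability Support Credit: income exceeds $210,400 by $40,550, which is 41 full-or-partial $1,000 increments; reduction = 41 × $100 = $4,100, leaving $1,100.
Difference: |$5,200 − $1,100| = $4,100.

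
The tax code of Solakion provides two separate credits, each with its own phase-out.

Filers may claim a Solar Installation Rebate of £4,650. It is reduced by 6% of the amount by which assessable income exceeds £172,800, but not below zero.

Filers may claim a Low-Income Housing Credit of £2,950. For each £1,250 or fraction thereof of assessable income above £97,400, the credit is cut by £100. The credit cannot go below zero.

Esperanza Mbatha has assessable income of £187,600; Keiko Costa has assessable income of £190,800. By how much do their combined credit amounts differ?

Esperanza (£187,600): Solar Installation Rebate: 6% of the £14,800 excess over £172,800 is £888; credit = £4,650 − £888 = £3,762. Low-Income Housing Credit: income exceeds £97,400 by £90,200 → 73 increments × £100 = £7,300 ≥ base, so the credit is £0. total £3,762 + £0 = £3,762
Keiko (£190,800): Solar Installation Rebate: 6% of the £18,000 excess over £172,800 is £1,080; credit = £4,650 − £1,080 = £3,570. Low-Income Housing Credit: income exceeds £97,400 by £93,400 → 75 increments × £100 = £7,500 ≥ base, so the credit is £0. total £3,570 + £0 = £3,570
Difference: |£3,762 − £3,570| = £192.

£192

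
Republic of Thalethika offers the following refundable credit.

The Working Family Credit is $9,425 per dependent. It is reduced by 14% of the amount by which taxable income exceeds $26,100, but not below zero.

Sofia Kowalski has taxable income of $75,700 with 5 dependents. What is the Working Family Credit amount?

$40,181

Working Family Credit: base = 5 × $9,425 = $47,125. 14% of the $49,600 excess over $26,100 is $6,944; credit = $47,125 − $6,944 = $40,181.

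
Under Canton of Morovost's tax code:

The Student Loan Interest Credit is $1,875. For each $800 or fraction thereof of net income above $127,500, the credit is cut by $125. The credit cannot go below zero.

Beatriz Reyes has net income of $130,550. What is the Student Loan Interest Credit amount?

$1,375

Student Loan Interest Credit: income exceeds $127,500 by $3,050, which is 4 full-or-partial $800 increments; reduction = 4 × $125 = $500, leaving $1,375.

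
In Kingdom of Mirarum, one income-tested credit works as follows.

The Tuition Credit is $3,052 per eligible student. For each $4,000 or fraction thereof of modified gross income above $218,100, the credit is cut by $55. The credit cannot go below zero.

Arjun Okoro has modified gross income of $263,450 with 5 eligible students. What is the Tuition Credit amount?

Tuition Credit: base = 5 × $3,052 = $15,260. income exceeds $218,100 by $45,350, which is 12 full-or-partial $4,000 increments; reduction = 12 × $55 = $660, leaving $14,600.

$14,600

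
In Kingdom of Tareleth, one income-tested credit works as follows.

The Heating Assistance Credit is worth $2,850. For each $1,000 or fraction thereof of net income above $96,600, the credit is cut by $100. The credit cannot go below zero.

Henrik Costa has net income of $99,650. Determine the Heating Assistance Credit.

$2,450

Heating Assistance Credit: income exceeds $96,600 by $3,050, which is 4 full-or-partial $1,000 increments; reduction = 4 × $100 = $400, leaving $2,450.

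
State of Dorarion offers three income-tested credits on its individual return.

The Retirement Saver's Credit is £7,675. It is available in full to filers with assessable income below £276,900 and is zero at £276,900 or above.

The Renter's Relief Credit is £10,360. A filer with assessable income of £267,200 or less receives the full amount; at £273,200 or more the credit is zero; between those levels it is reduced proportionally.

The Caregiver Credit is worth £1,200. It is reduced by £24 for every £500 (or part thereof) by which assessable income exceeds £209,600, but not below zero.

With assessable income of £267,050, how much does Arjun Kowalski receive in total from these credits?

£18,035

Retirement Saver's Credit: £267,050 is below the £276,900 cutoff, so the full £7,675 applies.
Renter's Relief Credit: £267,050 is at or below the £267,200 threshold, so the full £10,360 applies.
Caregiver Credit: income exceeds £209,600 by £57,450 → 115 increments × £24 = £2,760 ≥ base, so the credit is £0.
Total: £7,675 + £10,360 + £0 = £18,035.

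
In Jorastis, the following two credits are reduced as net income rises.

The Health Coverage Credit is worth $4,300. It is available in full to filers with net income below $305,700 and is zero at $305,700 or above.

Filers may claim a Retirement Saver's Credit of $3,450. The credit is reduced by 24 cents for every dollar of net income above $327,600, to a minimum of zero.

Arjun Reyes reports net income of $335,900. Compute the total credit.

$1,458

Health Coverage Credit: $335,900 meets or exceeds the $305,700 cutoff, so the credit is $0.
Retirement Saver's Credit: 24% of the $8,300 excess over $327,600 is $1,992; credit = $3,450 − $1,992 = $1,458.
Total: $0 + $1,458 = $1,458.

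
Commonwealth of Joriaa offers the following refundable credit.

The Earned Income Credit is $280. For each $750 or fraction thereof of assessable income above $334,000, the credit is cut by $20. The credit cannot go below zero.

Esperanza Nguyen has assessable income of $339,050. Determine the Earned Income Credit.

Earned Income Credit: income exceeds $334,000 by $5,050, which is 7 full-or-partial $750 increments; reduction = 7 × $20 = $140, leaving $140.

$140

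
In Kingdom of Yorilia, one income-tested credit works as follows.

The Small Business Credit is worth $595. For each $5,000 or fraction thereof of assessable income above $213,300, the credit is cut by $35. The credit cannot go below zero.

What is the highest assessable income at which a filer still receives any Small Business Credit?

$293,300

After 16 increments the reduction is 16 × $35 = $560, leaving $35; one more increment wipes it out. Increment 16 ends at excess 16 × $5,000 = $80,000, so the highest qualifying income is $213,300 + $80,000 = $293,300.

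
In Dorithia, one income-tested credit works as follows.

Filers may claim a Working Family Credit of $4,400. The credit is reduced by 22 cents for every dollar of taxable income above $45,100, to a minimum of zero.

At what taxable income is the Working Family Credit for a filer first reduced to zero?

$65,100

The credit falls by 22% of each dollar above $45,100, so it reaches zero when the excess is $4,400 / 22% = $20,000: income = $45,100 + $20,000 = $65,100.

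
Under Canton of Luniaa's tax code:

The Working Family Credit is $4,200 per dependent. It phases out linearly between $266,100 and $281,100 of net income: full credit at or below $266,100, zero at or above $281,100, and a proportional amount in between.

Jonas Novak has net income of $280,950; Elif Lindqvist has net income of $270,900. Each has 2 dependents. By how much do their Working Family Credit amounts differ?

$5,628

Jonas ($280,950): Working Family Credit: base = 2 × $4,200 = $8,400. $280,950 is $14,850 into a $15,000 phase-out range, leaving 150/15,000 of the credit: $8,400 × 150/15,000 = $84.
Elif ($270,900): Working Family Credit: base = 2 × $4,200 = $8,400. $270,900 is $4,800 into a $15,000 phase-out range, leaving 10,200/15,000 of the credit: $8,400 × 10,200/15,000 = $5,712.
Difference: |$84 − $5,712| = $5,628.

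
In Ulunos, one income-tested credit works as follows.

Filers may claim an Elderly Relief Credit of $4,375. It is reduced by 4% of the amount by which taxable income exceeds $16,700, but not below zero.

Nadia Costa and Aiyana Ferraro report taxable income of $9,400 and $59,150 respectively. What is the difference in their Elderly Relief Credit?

$1,698

Nadia ($9,400): Elderly Relief Credit: $9,400 is at or below the $16,700 threshold, so the full $4,375 applies.
Aiyana ($59,150): Elderly Relief Credit: 4% of the $42,450 excess over $16,700 is $1,698; credit = $4,375 − $1,698 = $2,677.
Difference: |$4,375 − $2,677| = $1,698.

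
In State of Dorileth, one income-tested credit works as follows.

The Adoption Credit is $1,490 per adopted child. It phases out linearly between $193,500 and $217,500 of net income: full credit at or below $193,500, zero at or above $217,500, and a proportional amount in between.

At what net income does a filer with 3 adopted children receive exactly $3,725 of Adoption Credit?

Full credit = 3 × $1,490 = $4,470.
$3,725 is 3,725/4,470 of the full $4,470, so 745/4,470 of the $24,000 range has been used: income = $193,500 + $24,000 × 745/4,470 = $197,500.

$197,500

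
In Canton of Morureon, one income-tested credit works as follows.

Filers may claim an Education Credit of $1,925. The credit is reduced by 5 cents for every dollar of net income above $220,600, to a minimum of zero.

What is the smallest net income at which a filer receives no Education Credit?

$259,100

The credit falls by 5% of each dollar above $220,600, so it reaches zero when the excess is $1,925 / 5% = $38,500: income = $220,600 + $38,500 = $259,100.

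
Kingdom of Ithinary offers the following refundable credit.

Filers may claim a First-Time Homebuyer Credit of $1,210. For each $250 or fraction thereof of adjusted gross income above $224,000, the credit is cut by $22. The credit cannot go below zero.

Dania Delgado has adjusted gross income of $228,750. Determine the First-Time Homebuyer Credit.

First-Time Homebuyer Credit: income exceeds $224,000 by $4,750, which is 19 full-or-partial $250 increments; reduction = 19 × $22 = $418, leaving $792.

$792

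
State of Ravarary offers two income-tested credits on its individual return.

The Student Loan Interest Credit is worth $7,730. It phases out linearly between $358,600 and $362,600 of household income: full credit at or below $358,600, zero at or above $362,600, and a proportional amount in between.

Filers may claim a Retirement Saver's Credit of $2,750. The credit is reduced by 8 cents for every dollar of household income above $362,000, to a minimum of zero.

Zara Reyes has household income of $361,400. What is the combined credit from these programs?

Student Loan Interest Credit: $361,400 is $2,800 into a $4,000 phase-out range, leaving 1,200/4,000 of the credit: $7,730 × 1,200/4,000 = $2,319.
Retirement Saver's Credit: $361,400 is at or below the $362,000 threshold, so the full $2,750 applies.
Total: $2,319 + $2,750 = $5,069.

$5,069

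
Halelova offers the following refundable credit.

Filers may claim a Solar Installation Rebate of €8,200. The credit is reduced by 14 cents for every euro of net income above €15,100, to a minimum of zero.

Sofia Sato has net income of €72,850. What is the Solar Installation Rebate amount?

Solar Installation Rebate: 14% of the €57,750 excess over €15,100 is €8,085; credit = €8,200 − €8,085 = €115.

€115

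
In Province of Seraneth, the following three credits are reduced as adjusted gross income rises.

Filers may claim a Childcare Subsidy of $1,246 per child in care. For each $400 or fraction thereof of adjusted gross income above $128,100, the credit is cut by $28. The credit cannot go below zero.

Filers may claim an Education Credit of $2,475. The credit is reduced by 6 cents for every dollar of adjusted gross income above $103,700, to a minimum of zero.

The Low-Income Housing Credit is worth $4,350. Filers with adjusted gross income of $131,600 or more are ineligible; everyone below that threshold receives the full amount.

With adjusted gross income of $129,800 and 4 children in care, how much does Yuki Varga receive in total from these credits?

Childcare Subsidy: base = 4 × $1,246 = $4,984. income exceeds $128,100 by $1,700, which is 5 full-or-partial $400 increments; reduction = 5 × $28 = $140, leaving $4,844.
Education Credit: 6% of the $26,100 excess over $103,700 is $1,566; credit = $2,475 − $1,566 = $909.
Low-Income Housing Credit: $129,800 is below the $131,600 cutoff, so the full $4,350 applies.
Total: $4,844 + $909 + $4,350 = $10,103.

$10,103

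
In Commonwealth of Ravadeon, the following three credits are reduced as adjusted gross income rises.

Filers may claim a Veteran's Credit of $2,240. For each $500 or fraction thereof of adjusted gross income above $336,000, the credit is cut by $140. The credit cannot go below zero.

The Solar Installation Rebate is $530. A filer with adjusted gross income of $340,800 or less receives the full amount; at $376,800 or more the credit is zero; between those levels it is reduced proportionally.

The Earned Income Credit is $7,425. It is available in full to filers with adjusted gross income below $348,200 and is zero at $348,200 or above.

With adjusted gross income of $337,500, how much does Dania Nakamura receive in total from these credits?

Veteran's Credit: income exceeds $336,000 by $1,500, which is 3 full-or-partial $500 increments; reduction = 3 × $140 = $420, leaving $1,820.
Solar Installation Rebate: $337,500 is at or below the $340,800 threshold, so the full $530 applies.
Earned Income Credit: $337,500 is below the $348,200 cutoff, so the full $7,425 applies.
Total: $1,820 + $530 + $7,425 = $9,775.

$9,775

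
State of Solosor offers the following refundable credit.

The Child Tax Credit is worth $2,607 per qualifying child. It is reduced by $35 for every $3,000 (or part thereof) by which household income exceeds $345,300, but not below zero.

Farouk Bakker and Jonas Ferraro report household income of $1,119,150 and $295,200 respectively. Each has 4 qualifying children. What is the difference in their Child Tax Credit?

Farouk ($1,119,150): Child Tax Credit: base = 4 × $2,607 = $10,428. income exceeds $345,300 by $773,850, which is 258 full-or-partial $3,000 increments; reduction = 258 × $35 = $9,030, leaving $1,398.
Jonas ($295,200): Child Tax Credit: base = 4 × $2,607 = $10,428. $295,200 is at or below the $345,300 threshold, so the full $10,428 applies.
Difference: |$1,398 − $10,428| = $9,030.

$9,030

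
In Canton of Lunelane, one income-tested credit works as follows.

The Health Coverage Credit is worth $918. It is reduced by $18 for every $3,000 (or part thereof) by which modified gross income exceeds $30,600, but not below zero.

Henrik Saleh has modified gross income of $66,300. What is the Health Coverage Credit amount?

Health Coverage Credit: income exceeds $30,600 by $35,700, which is 12 full-or-partial $3,000 increments; reduction = 12 × $18 = $216, leaving $702.

$702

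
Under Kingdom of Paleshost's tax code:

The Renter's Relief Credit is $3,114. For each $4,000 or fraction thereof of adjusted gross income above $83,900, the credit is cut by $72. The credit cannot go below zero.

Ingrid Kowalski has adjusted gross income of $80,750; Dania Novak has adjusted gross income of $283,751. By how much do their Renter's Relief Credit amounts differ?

$3,114

Ingrid ($80,750): Renter's Relief Credit: $80,750 is at or below the $83,900 threshold, so the full $3,114 applies.
Dania ($283,751): Renter's Relief Credit: income exceeds $83,900 by $199,851 → 50 increments × $72 = $3,600 ≥ base, so the credit is $0.
Difference: |$3,114 − $0| = $3,114.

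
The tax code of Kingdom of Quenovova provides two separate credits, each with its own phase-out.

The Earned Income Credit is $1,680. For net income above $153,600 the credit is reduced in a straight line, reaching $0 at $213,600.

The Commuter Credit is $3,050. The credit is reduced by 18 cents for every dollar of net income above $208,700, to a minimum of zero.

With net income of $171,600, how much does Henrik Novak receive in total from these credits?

$4,226

Earned Income Credit: $171,600 is $18,000 into a $60,000 phase-out range, leaving 42,000/60,000 of the credit: $1,680 × 42,000/60,000 = $1,176.
Commuter Credit: $171,600 is at or below the $208,700 threshold, so the full $3,050 applies.
Total: $1,176 + $3,050 = $4,226.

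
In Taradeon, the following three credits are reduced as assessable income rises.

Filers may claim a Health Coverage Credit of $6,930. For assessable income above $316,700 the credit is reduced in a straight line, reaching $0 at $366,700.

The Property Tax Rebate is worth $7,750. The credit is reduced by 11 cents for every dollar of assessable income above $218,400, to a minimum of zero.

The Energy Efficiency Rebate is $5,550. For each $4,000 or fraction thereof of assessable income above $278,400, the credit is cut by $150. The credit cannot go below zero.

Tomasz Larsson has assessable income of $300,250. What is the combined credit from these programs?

$11,580

Health Coverage Credit: $300,250 is at or below the $316,700 threshold, so the full $6,930 applies.
Property Tax Rebate: 11% of the $81,850 excess over $218,400 is $9,003.50 ≥ base, so the credit is $0.
Energy Efficiency Rebate: income exceeds $278,400 by $21,850, which is 6 full-or-partial $4,000 increments; reduction = 6 × $150 = $900, leaving $4,650.
Total: $6,930 + $0 + $4,650 = $11,580.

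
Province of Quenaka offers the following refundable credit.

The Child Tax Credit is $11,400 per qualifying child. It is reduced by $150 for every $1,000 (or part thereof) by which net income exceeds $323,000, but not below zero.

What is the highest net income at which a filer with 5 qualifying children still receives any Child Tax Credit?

Full credit = 5 × $11,400 = $57,000.
After 379 increments the reduction is 379 × $150 = $56,850, leaving $150; one more increment wipes it out. Increment 379 ends at excess 379 × $1,000 = $379,000, so the highest qualifying income is $323,000 + $379,000 = $702,000.

$702,000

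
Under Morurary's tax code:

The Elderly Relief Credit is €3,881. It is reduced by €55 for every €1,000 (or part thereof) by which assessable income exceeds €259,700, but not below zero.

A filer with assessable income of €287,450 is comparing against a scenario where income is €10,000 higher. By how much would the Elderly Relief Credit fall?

At €287,450 — income exceeds €259,700 by €27,750, which is 28 full-or-partial €1,000 increments; reduction = 28 × €55 = €1,540, leaving €2,341.
At €297,450 — income exceeds €259,700 by €37,750, which is 38 full-or-partial €1,000 increments; reduction = 38 × €55 = €2,090, leaving €1,791.
Lost: €2,341 − €1,791 = €550.

€550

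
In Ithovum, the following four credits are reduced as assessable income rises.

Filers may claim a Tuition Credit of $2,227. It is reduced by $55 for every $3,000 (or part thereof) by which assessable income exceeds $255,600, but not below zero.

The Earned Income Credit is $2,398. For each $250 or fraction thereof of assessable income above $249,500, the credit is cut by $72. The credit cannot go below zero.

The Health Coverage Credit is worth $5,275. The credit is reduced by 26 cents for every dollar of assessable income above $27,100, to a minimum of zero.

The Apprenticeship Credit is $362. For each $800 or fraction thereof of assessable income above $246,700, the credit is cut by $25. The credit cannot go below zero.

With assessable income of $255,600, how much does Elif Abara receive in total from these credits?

Tuition Credit: $255,600 is at or below the $255,600 threshold, so the full $2,227 applies.
Earned Income Credit: income exceeds $249,500 by $6,100, which is 25 full-or-partial $250 increments; reduction = 25 × $72 = $1,800, leaving $598.
Health Coverage Credit: 26% of the $228,500 excess over $27,100 is $59,410 ≥ base, so the credit is $0.
Apprenticeship Credit: income exceeds $246,700 by $8,900, which is 12 full-or-partial $800 increments; reduction = 12 × $25 = $300, leaving $62.
Total: $2,227 + $598 + $0 + $62 = $2,887.

$2,887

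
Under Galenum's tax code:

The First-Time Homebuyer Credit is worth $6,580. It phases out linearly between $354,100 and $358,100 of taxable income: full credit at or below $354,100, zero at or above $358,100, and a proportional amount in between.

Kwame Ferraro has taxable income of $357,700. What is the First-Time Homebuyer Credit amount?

First-Time Homebuyer Credit: $357,700 is $3,600 into a $4,000 phase-out range, leaving 400/4,000 of the credit: $6,580 × 400/4,000 = $658.

$658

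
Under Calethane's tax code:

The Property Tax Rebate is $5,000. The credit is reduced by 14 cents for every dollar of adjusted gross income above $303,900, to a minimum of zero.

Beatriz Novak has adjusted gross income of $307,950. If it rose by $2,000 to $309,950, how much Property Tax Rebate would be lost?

At $307,950 — 14% of the $4,050 excess over $303,900 is $567; credit = $5,000 − $567 = $4,433.
At $309,950 — 14% of the $6,050 excess over $303,900 is $847; credit = $5,000 − $847 = $4,153.
Lost: $4,433 − $4,153 = $280.

$280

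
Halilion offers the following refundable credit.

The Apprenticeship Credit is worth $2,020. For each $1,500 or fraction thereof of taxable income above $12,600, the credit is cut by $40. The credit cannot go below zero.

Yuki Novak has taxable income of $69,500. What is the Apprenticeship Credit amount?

$500

Apprenticeship Credit: income exceeds $12,600 by $56,900, which is 38 full-or-partial $1,500 increments; reduction = 38 × $40 = $1,520, leaving $500.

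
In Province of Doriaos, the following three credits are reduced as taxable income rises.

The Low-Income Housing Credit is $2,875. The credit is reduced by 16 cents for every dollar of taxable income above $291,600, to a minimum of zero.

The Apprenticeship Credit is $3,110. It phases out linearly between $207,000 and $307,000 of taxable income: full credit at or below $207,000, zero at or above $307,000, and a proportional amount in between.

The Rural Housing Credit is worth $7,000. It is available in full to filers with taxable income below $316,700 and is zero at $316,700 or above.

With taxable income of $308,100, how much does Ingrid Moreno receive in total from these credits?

$7,235

Low-Income Housing Credit: 16% of the $16,500 excess over $291,600 is $2,640; credit = $2,875 − $2,640 = $235.
Apprenticeship Credit: $308,100 is at or above $307,000, so the credit is $0.
Rural Housing Credit: $308,100 is below the $316,700 cutoff, so the full $7,000 applies.
Total: $235 + $0 + $7,000 = $7,235.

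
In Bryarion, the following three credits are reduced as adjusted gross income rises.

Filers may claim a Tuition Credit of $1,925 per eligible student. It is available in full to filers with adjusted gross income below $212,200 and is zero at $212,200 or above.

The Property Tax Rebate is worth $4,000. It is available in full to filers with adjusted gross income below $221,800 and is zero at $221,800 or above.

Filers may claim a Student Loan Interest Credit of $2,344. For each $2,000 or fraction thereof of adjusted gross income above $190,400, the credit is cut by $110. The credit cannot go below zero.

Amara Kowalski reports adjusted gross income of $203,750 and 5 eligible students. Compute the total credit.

Tuition Credit: base = 5 × $1,925 = $9,625. $203,750 is below the $212,200 cutoff, so the full $9,625 applies.
Property Tax Rebate: $203,750 is below the $221,800 cutoff, so the full $4,000 applies.
Student Loan Interest Credit: income exceeds $190,400 by $13,350, which is 7 full-or-partial $2,000 increments; reduction = 7 × $110 = $770, leaving $1,574.
Total: $9,625 + $4,000 + $1,574 = $15,199.

$15,199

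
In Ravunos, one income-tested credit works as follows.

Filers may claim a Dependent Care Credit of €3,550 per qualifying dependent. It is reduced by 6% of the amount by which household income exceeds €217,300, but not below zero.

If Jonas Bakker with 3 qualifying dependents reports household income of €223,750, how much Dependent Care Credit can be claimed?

Dependent Care Credit: base = 3 × €3,550 = €10,650. 6% of the €6,450 excess over €217,300 is €387; credit = €10,650 − €387 = €10,263.

€10,263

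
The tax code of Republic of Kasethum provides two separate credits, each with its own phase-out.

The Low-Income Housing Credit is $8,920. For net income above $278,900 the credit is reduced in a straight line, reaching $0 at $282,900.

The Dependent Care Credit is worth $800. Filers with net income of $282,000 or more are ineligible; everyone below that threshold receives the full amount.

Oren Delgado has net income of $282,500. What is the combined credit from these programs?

Low-Income Housing Credit: $282,500 is $3,600 into a $4,000 phase-out range, leaving 400/4,000 of the credit: $8,920 × 400/4,000 = $892.
Dependent Care Credit: $282,500 meets or exceeds the $282,000 cutoff, so the credit is $0.
Total: $892 + $0 = $892.

$892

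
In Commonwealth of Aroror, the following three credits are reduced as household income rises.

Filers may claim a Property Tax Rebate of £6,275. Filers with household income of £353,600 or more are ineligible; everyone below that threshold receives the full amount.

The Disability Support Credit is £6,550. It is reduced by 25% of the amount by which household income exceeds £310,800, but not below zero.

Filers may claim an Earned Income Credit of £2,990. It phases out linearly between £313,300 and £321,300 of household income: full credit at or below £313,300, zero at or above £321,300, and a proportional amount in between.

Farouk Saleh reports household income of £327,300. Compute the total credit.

Property Tax Rebate: £327,300 is below the £353,600 cutoff, so the full £6,275 applies.
Disability Support Credit: 25% of the £16,500 excess over £310,800 is £4,125; credit = £6,550 − £4,125 = £2,425.
Earned Income Credit: £327,300 is at or above £321,300, so the credit is £0.
Total: £6,275 + £2,425 + £0 = £8,700.

£8,700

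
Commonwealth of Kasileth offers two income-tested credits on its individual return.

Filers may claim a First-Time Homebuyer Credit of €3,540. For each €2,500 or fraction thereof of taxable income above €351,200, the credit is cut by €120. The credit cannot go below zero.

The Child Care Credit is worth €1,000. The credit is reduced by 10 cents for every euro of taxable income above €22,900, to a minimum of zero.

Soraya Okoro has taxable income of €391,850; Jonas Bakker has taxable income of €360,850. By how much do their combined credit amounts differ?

€1,560

Soraya (€391,850): First-Time Homebuyer Credit: income exceeds €351,200 by €40,650, which is 17 full-or-partial €2,500 increments; reduction = 17 × €120 = €2,040, leaving €1,500. Child Care Credit: 10% of the €368,950 excess over €22,900 is €36,895 ≥ base, so the credit is €0. total €1,500 + €0 = €1,500
Jonas (€360,850): First-Time Homebuyer Credit: income exceeds €351,200 by €9,650, which is 4 full-or-partial €2,500 increments; reduction = 4 × €120 = €480, leaving €3,060. Child Care Credit: 10% of the €337,950 excess over €22,900 is €33,795 ≥ base, so the credit is €0. total €3,060 + €0 = €3,060
Difference: |€1,500 − €3,060| = €1,560.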